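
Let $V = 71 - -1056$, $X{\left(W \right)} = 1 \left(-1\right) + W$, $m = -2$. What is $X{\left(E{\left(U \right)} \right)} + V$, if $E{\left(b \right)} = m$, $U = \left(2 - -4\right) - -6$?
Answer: $1124$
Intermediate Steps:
$U = 12$ ($U = \left(2 + 4\right) + 6 = 6 + 6 = 12$)
$E{\left(b \right)} = -2$
$X{\left(W \right)} = -1 + W$
$V = 1127$ ($V = 71 + 1056 = 1127$)
$X{\left(E{\left(U \right)} \right)} + V = \left(-1 - 2\right) + 1127 = -3 + 1127 = 1124$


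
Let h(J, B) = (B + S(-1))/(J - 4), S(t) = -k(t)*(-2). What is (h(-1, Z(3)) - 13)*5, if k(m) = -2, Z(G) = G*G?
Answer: -70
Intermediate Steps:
Z(G) = G²
S(t) = -4 (S(t) = -1*(-2)*(-2) = 2*(-2) = -4)
h(J, B) = (-4 + B)/(-4 + J) (h(J, B) = (B - 4)/(J - 4) = (-4 + B)/(-4 + J))
(h(-1, Z(3)) - 13)*5 = ((-4 + 3²)/(-4 - 1) - 13)*5 = ((-4 + 9)/(-5) - 13)*5 = (-⅕*5 - 13)*5 = (-1 - 13)*5 = -14*5 = -70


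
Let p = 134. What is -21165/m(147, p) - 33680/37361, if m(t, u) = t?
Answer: -265232175/1830689 ≈ -144.88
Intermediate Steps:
-21165/m(147, p) - 33680/37361 = -21165/147 - 33680/37361 = -21165*1/147 - 33680*1/37361 = -7055/49 - 33680/37361 = -265232175/1830689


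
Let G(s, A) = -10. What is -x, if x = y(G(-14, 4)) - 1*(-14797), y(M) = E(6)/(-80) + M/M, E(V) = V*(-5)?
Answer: -118387/8 ≈ -14798.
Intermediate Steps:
E(V) = -5*V
y(M) = 11/8 (y(M) = -5*6/(-80) + M/M = -30*(-1/80) + 1 = 3/8 + 1 = 11/8)
x = 118387/8 (x = 11/8 - 1*(-14797) = 11/8 + 14797 = 118387/8 ≈ 14798.)
-x = -1*118387/8 = -118387/8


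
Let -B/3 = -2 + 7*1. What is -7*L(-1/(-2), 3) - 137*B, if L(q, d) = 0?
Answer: 2055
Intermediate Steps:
B = -15 (B = -3*(-2 + 7*1) = -3*(-2 + 7) = -3*5 = -15)
-7*L(-1/(-2), 3) - 137*B = -7*0 - 137*(-15) = 0 + 2055 = 2055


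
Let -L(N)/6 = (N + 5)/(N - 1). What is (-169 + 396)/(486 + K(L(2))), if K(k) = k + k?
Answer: 227/402 ≈ 0.56468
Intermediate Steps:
L(N) = -6*(5 + N)/(-1 + N) (L(N) = -6*(N + 5)/(N - 1) = -6*(5 + N)/(-1 + N))
K(k) = 2*k
(-169 + 396)/(486 + K(L(2))) = (-169 + 396)/(486 + 2*(6*(-5 - 1*2)/(-1 + 2))) = 227/(486 + 2*(6*(-5 - 2)/1)) = 227/(486 + 2*(6*1*(-7))) = 227/(486 + 2*(-42)) = 227/(486 - 84) = 227/402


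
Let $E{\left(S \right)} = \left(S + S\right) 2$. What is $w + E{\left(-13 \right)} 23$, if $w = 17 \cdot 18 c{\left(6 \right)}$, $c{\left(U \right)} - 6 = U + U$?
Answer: $4312$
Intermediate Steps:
$E{\left(S \right)} = 4 S$ ($E{\left(S \right)} = 2 S 2 = 4 S$)
$c{\left(U \right)} = 6 + 2 U$ ($c{\left(U \right)} = 6 + \left(U + U\right) = 6 + 2 U$)
$w = 5508$ ($w = 17 \cdot 18 \left(6 + 2 \cdot 6\right) = 306 \left(6 + 12\right) = 306 \cdot 18 = 5508$)
$w + E{\left(-13 \right)} 23 = 5508 + 4 \left(-13\right) 23 = 5508 - 1196 = 4312$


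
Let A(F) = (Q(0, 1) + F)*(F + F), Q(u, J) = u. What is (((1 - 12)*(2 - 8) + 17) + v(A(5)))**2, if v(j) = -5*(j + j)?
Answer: 173889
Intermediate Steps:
A(F) = 2*F**2 (A(F) = (0 + F)*(F + F) = F*(2*F) = 2*F**2)
v(j) = -10*j
(((1 - 12)*(2 - 8) + 17) + v(A(5)))**2 = (((1 - 12)*(2 - 8) + 17) - 20*5**2)**2 = ((-11*(-6) + 17) - 20*25)**2 = ((66 + 17) - 10*50)**2 = (83 - 500)**2 = (-417)**2 = 173889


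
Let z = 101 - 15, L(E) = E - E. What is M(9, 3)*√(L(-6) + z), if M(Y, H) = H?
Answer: 3*√86 ≈ 27.821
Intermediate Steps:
L(E) = 0
z = 86
M(9, 3)*√(L(-6) + z) = 3*√(0 + 86) = 3*√86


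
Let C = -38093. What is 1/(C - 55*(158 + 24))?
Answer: -1/48103 ≈ -2.0789e-5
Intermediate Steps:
1/(C - 55*(158 + 24)) = 1/(-38093 - 55*(158 + 24)) = 1/(-38093 - 55*182) = 1/(-38093 - 10010) = 1/(-48103) = -1/48103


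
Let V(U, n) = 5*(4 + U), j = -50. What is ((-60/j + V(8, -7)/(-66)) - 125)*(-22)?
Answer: 13718/5 ≈ 2743.6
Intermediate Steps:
V(U, n) = 20 + 5*U
((-60/j + V(8, -7)/(-66)) - 125)*(-22) = ((-60/(-50) + (20 + 5*8)/(-66)) - 125)*(-22) = ((-60*(-1/50) + (20 + 40)*(-1/66)) - 125)*(-22) = ((6/5 + 60*(-1/66)) - 125)*(-22) = ((6/5 - 10/11) - 125)*(-22) = (16/55 - 125)*(-22) = -6859/55*(-22) = 13718/5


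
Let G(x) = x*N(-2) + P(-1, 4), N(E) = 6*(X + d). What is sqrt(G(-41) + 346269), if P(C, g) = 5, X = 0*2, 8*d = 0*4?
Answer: sqrt(346274) ≈ 588.45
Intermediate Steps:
d = 0 (d = (0*4)/8 = (1/8)*0 = 0)
X = 0
N(E) = 0 (N(E) = 6*(0 + 0) = 6*0 = 0)
G(x) = 5 (G(x) = x*0 + 5 = 0 + 5 = 5)
sqrt(G(-41) + 346269) = sqrt(5 + 346269) = sqrt(346274)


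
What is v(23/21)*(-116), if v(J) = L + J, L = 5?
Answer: -14848/21 ≈ -707.05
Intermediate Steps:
v(J) = 5 + J
v(23/21)*(-116) = (5 + 23/21)*(-116) = (128/21)*(-116) = -14848/21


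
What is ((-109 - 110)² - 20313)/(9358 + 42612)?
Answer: 13824/25985 ≈ 0.53200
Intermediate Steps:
((-109 - 110)² - 20313)/(9358 + 42612) = ((-219)² - 20313)/51970 = (47961 - 20313)*(1/51970) = 27648*(1/51970) = 13824/25985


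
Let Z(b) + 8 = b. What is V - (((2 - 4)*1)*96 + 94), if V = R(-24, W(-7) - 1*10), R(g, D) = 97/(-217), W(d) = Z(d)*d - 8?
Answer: 21169/217 ≈ 97.553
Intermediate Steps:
Z(b) = -8 + b
W(d) = -8 + d*(-8 + d) (W(d) = (-8 + d)*d - 8 = d*(-8 + d) - 8 = -8 + d*(-8 + d))
R(g, D) = -97/217 (R(g, D) = 97*(-1/217) = -97/217)
V = -97/217 ≈ -0.44700
V - (((2 - 4)*1)*96 + 94) = -97/217 - (((2 - 4)*1)*96 + 94) = -97/217 - (-2*1*96 + 94) = -97/217 - (-2*96 + 94) = -97/217 - (-192 + 94) = -97/217 - 1*(-98) = -97/217 + 98 = 21169/217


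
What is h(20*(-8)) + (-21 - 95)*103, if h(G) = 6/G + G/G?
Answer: -955763/80 ≈ -11947.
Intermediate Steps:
h(G) = 1 + 6/G (h(G) = 6/G + 1 = 1 + 6/G)
h(20*(-8)) + (-21 - 95)*103 = (6 + 20*(-8))/((20*(-8))) + (-21 - 95)*103 = (6 - 160)/(-160) - 116*103 = -1/160*(-154) - 11948 = 77/80 - 11948 = -955763/80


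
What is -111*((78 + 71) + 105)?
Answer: -28194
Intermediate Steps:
-111*((78 + 71) + 105) = -111*(149 + 105) = -111*254 = -28194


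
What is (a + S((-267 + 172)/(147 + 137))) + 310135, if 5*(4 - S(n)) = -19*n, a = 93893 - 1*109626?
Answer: 83610943/284 ≈ 2.9440e+5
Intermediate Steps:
a = -15733 (a = 93893 - 109626 = -15733)
S(n) = 4 + 19*n/5 (S(n) = 4 - (-19)*n/5 = 4 + 19*n/5)
(a + S((-267 + 172)/(147 + 137))) + 310135 = (-15733 + (4 + 19*((-267 + 172)/(147 + 137))/5)) + 310135 = (-15733 + (4 + 19*(-95/284)/5)) + 310135 = (-15733 + (4 + 19*(-95*1/284)/5)) + 310135 = (-15733 + (4 + (19/5)*(-95/284))) + 310135 = (-15733 + (4 - 361/284)) + 310135 = (-15733 + 775/284) + 310135 = -4467397/284 + 310135 = 83610943/284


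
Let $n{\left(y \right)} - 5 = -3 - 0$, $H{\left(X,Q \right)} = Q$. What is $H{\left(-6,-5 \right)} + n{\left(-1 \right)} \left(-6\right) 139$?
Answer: $-1673$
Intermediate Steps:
$n{\left(y \right)} = 2$ ($n{\left(y \right)} = 5 - 3 = 2$)
$H{\left(-6,-5 \right)} + n{\left(-1 \right)} \left(-6\right) 139 = -5 + 2 \left(-6\right) 139 = -5 - 1668 = -1673$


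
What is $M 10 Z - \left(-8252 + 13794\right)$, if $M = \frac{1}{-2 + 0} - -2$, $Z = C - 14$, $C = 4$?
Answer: $-5692$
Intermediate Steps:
$Z = -10$ ($Z = 4 - 14 = -10$)
$M = \frac{3}{2}$ ($M = \frac{1}{-2} + 2 = - \frac{1}{2} + 2 = \frac{3}{2} \approx 1.5$)
$M 10 Z - \left(-8252 + 13794\right) = \frac{3}{2} \cdot 10 \left(-10\right) - \left(-8252 + 13794\right) = 15 \left(-10\right) - 5542 = -150 - 5542 = -5692$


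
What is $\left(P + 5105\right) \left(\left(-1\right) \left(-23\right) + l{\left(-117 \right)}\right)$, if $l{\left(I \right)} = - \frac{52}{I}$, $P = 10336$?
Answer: $\frac{1086017}{3} \approx 3.6201 \cdot 10^{5}$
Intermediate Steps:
$\left(P + 5105\right) \left(\left(-1\right) \left(-23\right) + l{\left(-117 \right)}\right) = \left(10336 + 5105\right) \left(\left(-1\right) \left(-23\right) - \frac{52}{-117}\right) = 15441 \left(23 - - \frac{4}{9}\right) = 15441 \left(23 + \frac{4}{9}\right) = 15441 \cdot \frac{211}{9} = \frac{1086017}{3}$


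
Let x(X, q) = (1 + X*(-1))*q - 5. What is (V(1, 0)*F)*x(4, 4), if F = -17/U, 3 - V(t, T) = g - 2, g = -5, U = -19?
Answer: -2890/19 ≈ -152.11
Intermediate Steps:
V(t, T) = 10 (V(t, T) = 3 - (-5 - 2) = 3 - 1*(-7) = 3 + 7 = 10)
x(X, q) = -5 + q*(1 - X) (x(X, q) = (1 - X)*q - 5 = q*(1 - X) - 5 = -5 + q*(1 - X))
F = 17/19 (F = -17/(-19) = -17*(-1/19) = 17/19 ≈ 0.89474)
(V(1, 0)*F)*x(4, 4) = (10*(17/19))*(-5 + 4 - 1*4*4) = 170*(-5 + 4 - 16)/19 = (170/19)*(-17) = -2890/19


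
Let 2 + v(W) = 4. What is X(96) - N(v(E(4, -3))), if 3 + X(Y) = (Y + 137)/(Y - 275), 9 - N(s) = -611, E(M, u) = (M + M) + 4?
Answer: -111750/179 ≈ -624.30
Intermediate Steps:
E(M, u) = 4 + 2*M (E(M, u) = 2*M + 4 = 4 + 2*M)
v(W) = 2 (v(W) = -2 + 4 = 2)
N(s) = 620 (N(s) = 9 - 1*(-611) = 9 + 611 = 620)
X(Y) = -3 + (137 + Y)/(-275 + Y) (X(Y) = -3 + (Y + 137)/(Y - 275) = -3 + (137 + Y)/(-275 + Y))
X(96) - N(v(E(4, -3))) = 2*(481 - 1*96)/(-275 + 96) - 1*620 = 2*(481 - 96)/(-179) - 620 = 2*(-1/179)*385 - 620 = -770/179 - 620 = -111750/179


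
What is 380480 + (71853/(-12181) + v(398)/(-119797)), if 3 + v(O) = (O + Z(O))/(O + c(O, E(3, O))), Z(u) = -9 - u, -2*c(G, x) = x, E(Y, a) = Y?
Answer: 33867553104986648/89014082677 ≈ 3.8047e+5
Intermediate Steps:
c(G, x) = -x/2
v(O) = -3 - 9/(-3/2 + O) (v(O) = -3 + (O + (-9 - O))/(O - 1/2*3) = -3 - 9/(O - 3/2) = -3 - 9/(-3/2 + O))
380480 + (71853/(-12181) + v(398)/(-119797)) = 380480 + (71853/(-12181) + (3*(-3 - 2*398)/(-3 + 2*398))/(-119797)) = 380480 + (71853*(-1/12181) + (3*(-3 - 796)/(-3 + 796))*(-1/119797)) = 380480 + (-71853/12181 + (3*(-799)/793)*(-1/119797)) = 380480 + (-71853/12181 + (3*(1/793)*(-799))*(-1/119797)) = 380480 + (-71853/12181 - 2397/793*(-1/119797)) = 380480 + (-71853/12181 + 2397/94999021) = 380480 - 525071958312/89014082677 = 33867553104986648/89014082677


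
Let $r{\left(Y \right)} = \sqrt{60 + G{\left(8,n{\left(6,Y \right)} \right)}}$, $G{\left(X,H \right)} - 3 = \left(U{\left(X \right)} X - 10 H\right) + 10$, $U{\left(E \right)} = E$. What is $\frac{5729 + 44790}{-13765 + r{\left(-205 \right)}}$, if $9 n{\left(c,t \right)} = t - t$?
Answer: $- \frac{695394035}{189475088} - \frac{50519 \sqrt{137}}{189475088} \approx -3.6732$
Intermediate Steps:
$n{\left(c,t \right)} = 0$ ($n{\left(c,t \right)} = \frac{t - t}{9} = \frac{1}{9} \cdot 0 = 0$)
$G{\left(X,H \right)} = 13 + X^{2} - 10 H$ ($G{\left(X,H \right)} = 3 - \left(-10 + 10 H - X X\right) = 3 - \left(-10 - X^{2} + 10 H\right) = 3 + \left(10 + X^{2} - 10 H\right) = 13 + X^{2} - 10 H$)
$r{\left(Y \right)} = \sqrt{137}$ ($r{\left(Y \right)} = \sqrt{60 + \left(13 + 8^{2} - 0\right)} = \sqrt{60 + \left(13 + 64 + 0\right)} = \sqrt{60 + 77} = \sqrt{137}$)
$\frac{5729 + 44790}{-13765 + r{\left(-205 \right)}} = \frac{5729 + 44790}{-13765 + \sqrt{137}} = \frac{50519}{-13765 + \sqrt{137}}$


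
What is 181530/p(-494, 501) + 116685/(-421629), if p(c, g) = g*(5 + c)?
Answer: -3893513105/3825721003 ≈ -1.0177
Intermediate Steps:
181530/p(-494, 501) + 116685/(-421629) = 181530/((501*(5 - 494))) + 116685/(-421629) = 181530/((501*(-489))) + 116685*(-1/421629) = 181530/(-244989) - 38895/140543 = 181530*(-1/244989) - 38895/140543 = -20170/27221 - 38895/140543 = -3893513105/3825721003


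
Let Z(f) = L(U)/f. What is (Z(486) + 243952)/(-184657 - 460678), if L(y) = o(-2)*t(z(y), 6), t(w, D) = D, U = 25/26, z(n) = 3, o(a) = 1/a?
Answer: -39520223/104544270 ≈ -0.37802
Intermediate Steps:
U = 25/26 (U = 25*(1/26) = 25/26 ≈ 0.96154)
L(y) = -3 (L(y) = 6/(-2) = -½*6 = -3)
Z(f) = -3/f
(Z(486) + 243952)/(-184657 - 460678) = (-3/486 + 243952)/(-184657 - 460678) = (-3*1/486 + 243952)/(-645335) = (-1/162 + 243952)*(-1/645335) = (39520223/162)*(-1/645335) = -39520223/104544270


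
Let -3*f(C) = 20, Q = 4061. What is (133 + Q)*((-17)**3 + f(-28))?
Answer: -20633082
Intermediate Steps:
f(C) = -20/3 (f(C) = -1/3*20 = -20/3)
(133 + Q)*((-17)**3 + f(-28)) = (133 + 4061)*((-17)**3 - 20/3) = 4194*(-4913 - 20/3) = 4194*(-14759/3) = -20633082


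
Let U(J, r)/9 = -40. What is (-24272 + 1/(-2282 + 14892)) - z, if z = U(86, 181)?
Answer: -301530319/12610 ≈ -23912.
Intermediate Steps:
U(J, r) = -360 (U(J, r) = 9*(-40) = -360)
z = -360
(-24272 + 1/(-2282 + 14892)) - z = (-24272 + 1/(-2282 + 14892)) - 1*(-360) = (-24272 + 1/12610) + 360 = -306069919/12610 + 360 = -301530319/12610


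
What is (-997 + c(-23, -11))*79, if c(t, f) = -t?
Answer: -76946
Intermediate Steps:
(-997 + c(-23, -11))*79 = (-997 - 1*(-23))*79 = (-997 + 23)*79 = -974*79 = -76946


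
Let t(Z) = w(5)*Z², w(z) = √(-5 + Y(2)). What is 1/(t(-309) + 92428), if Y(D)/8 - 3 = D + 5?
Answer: -92428/675203666891 + 477405*√3/675203666891 ≈ 1.0878e-6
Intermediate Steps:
Y(D) = 64 + 8*D (Y(D) = 24 + 8*(D + 5) = 24 + 8*(5 + D) = 24 + (40 + 8*D) = 64 + 8*D)
w(z) = 5*√3 (w(z) = √(-5 + (64 + 8*2)) = √(-5 + (64 + 16)) = √(-5 + 80) = √75 = 5*√3)
t(Z) = 5*√3*Z² (t(Z) = (5*√3)*Z² = 5*√3*Z²)
1/(t(-309) + 92428) = 1/(5*√3*(-309)² + 92428) = 1/(5*√3*95481 + 92428) = 1/(477405*√3 + 92428) = 1/(92428 + 477405*√3)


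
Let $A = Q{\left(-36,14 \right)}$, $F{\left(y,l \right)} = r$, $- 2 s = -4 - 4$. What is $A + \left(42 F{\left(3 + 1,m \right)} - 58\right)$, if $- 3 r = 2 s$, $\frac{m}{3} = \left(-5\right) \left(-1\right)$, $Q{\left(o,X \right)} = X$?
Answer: $-156$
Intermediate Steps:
$s = 4$ ($s = - \frac{-4 - 4}{2} = \left(- \frac{1}{2}\right) \left(-8\right) = 4$)
$m = 15$ ($m = 3 \left(\left(-5\right) \left(-1\right)\right) = 3 \cdot 5 = 15$)
$r = - \frac{8}{3}$ ($r = - \frac{2 \cdot 4}{3} = \left(- \frac{1}{3}\right) 8 = - \frac{8}{3} \approx -2.6667$)
$F{\left(y,l \right)} = - \frac{8}{3}$
$A = 14$
$A + \left(42 F{\left(3 + 1,m \right)} - 58\right) = 14 + \left(42 \left(- \frac{8}{3}\right) - 58\right) = 14 - 170 = -156$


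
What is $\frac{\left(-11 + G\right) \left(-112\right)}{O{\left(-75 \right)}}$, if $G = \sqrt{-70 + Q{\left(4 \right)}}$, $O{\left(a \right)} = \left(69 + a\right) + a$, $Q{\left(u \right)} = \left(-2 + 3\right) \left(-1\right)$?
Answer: $- \frac{1232}{81} + \frac{112 i \sqrt{71}}{81} \approx -15.21 + 11.651 i$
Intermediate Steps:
$Q{\left(u \right)} = -1$ ($Q{\left(u \right)} = 1 \left(-1\right) = -1$)
$O{\left(a \right)} = 69 + 2 a$
$G = i \sqrt{71}$ ($G = \sqrt{-70 - 1} = \sqrt{-71} = i \sqrt{71} \approx 8.4261 i$)
$\frac{\left(-11 + G\right) \left(-112\right)}{O{\left(-75 \right)}} = \frac{\left(-11 + i \sqrt{71}\right) \left(-112\right)}{69 + 2 \left(-75\right)} = \frac{1232 - 112 i \sqrt{71}}{69 - 150} = \frac{1232 - 112 i \sqrt{71}}{-81} = \left(1232 - 112 i \sqrt{71}\right) \left(- \frac{1}{81}\right) = - \frac{1232}{81} + \frac{112 i \sqrt{71}}{81}$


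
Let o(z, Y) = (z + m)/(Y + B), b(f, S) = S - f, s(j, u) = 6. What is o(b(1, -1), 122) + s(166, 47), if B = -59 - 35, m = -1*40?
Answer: 9/2 ≈ 4.5000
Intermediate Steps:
m = -40
B = -94
o(z, Y) = (-40 + z)/(-94 + Y) (o(z, Y) = (z - 40)/(Y - 94) = (-40 + z)/(-94 + Y))
o(b(1, -1), 122) + s(166, 47) = (-40 + (-1 - 1*1))/(-94 + 122) + 6 = (-40 + (-1 - 1))/28 + 6 = (-40 - 2)/28 + 6 = (1/28)*(-42) + 6 = -3/2 + 6 = 9/2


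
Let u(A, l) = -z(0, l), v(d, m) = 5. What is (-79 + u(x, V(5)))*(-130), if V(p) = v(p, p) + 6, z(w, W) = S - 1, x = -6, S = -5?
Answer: 9490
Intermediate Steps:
z(w, W) = -6 (z(w, W) = -5 - 1 = -6)
V(p) = 11 (V(p) = 5 + 6 = 11)
u(A, l) = 6 (u(A, l) = -1*(-6) = 6)
(-79 + u(x, V(5)))*(-130) = (-79 + 6)*(-130) = -73*(-130) = 9490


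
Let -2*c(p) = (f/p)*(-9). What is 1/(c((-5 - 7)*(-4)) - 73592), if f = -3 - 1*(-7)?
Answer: -8/588733 ≈ -1.3589e-5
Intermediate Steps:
f = 4 (f = -3 + 7 = 4)
c(p) = 18/p (c(p) = -4/p*(-9)/2 = -(-18)/p = 18/p)
1/(c((-5 - 7)*(-4)) - 73592) = 1/(18/(((-5 - 7)*(-4))) - 73592) = 1/(18/((-12*(-4))) - 73592) = 1/(18/48 - 73592) = 1/(18*(1/48) - 73592) = 1/(3/8 - 73592) = 1/(-588733/8) = -8/588733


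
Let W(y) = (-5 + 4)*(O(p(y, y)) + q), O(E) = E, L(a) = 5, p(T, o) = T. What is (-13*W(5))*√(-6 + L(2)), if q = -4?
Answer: 13*I ≈ 13.0*I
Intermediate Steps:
W(y) = 4 - y (W(y) = (-5 + 4)*(y - 4) = -(-4 + y) = 4 - y)
(-13*W(5))*√(-6 + L(2)) = (-13*(4 - 1*5))*√(-6 + 5) = (-13*(4 - 5))*√(-1) = (-13*(-1))*I = 13*I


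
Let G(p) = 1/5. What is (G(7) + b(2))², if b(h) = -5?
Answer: 576/25 ≈ 23.040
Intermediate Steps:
G(p) = ⅕
(G(7) + b(2))² = (⅕ - 5)² = (-24/5)² = 576/25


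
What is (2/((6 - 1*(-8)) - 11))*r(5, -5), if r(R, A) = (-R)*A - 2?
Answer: 46/3 ≈ 15.333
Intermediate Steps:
r(R, A) = -2 - A*R (r(R, A) = -A*R - 2 = -2 - A*R)
(2/((6 - 1*(-8)) - 11))*r(5, -5) = (2/((6 - 1*(-8)) - 11))*(-2 - 1*(-5)*5) = (2/((6 + 8) - 11))*(-2 + 25) = (2/(14 - 11))*23 = (2/3)*23 = ((⅓)*2)*23 = (⅔)*23 = 46/3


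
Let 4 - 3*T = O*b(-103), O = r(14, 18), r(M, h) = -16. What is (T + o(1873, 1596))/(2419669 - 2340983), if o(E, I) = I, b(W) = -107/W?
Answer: 82548/4052329 ≈ 0.020371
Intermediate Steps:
O = -16
T = 708/103 (T = 4/3 - (-16)*(-107/(-103))/3 = 4/3 - (-16)*(-107*(-1/103))/3 = 4/3 - (-16)*107/(3*103) = 4/3 - 1/3*(-1712/103) = 4/3 + 1712/309 = 708/103 ≈ 6.8738)
(T + o(1873, 1596))/(2419669 - 2340983) = (708/103 + 1596)/(2419669 - 2340983) = (165096/103)/78686 = (165096/103)*(1/78686) = 82548/4052329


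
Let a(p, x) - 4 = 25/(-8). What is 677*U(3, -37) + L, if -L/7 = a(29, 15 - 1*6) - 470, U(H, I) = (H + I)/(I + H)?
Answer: 31687/8 ≈ 3960.9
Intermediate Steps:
a(p, x) = 7/8 (a(p, x) = 4 + 25/(-8) = 4 + 25*(-⅛) = 4 - 25/8 = 7/8)
U(H, I) = 1 (U(H, I) = (H + I)/(H + I) = 1)
L = 26271/8 (L = -7*(7/8 - 470) = -7*(-3753/8) = 26271/8 ≈ 3283.9)
677*U(3, -37) + L = 677*1 + 26271/8 = 677 + 26271/8 = 31687/8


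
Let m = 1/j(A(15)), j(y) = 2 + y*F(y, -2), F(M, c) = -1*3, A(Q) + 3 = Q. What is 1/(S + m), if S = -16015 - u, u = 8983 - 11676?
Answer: -34/452949 ≈ -7.5064e-5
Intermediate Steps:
A(Q) = -3 + Q
F(M, c) = -3
u = -2693
j(y) = 2 - 3*y (j(y) = 2 + y*(-3) = 2 - 3*y)
S = -13322 (S = -16015 - 1*(-2693) = -16015 + 2693 = -13322)
m = -1/34 (m = 1/(2 - 3*(-3 + 15)) = 1/(2 - 3*12) = 1/(2 - 36) = 1/(-34) = -1/34 ≈ -0.029412)
1/(S + m) = 1/(-13322 - 1/34) = 1/(-452949/34) = -34/452949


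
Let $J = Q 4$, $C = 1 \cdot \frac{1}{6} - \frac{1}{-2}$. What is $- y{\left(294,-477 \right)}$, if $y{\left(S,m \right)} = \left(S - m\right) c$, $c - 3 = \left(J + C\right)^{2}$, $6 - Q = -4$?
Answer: $- \frac{3832127}{3} \approx -1.2774 \cdot 10^{6}$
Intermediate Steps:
$C = \frac{2}{3}$ ($C = 1 \cdot \frac{1}{6} - - \frac{1}{2} = \frac{1}{6} + \frac{1}{2} = \frac{2}{3} \approx 0.66667$)
$Q = 10$ ($Q = 6 - -4 = 6 + 4 = 10$)
$J = 40$ ($J = 10 \cdot 4 = 40$)
$c = \frac{14911}{9}$ ($c = 3 + \left(40 + \frac{2}{3}\right)^{2} = 3 + \left(\frac{122}{3}\right)^{2} = 3 + \frac{14884}{9} = \frac{14911}{9} \approx 1656.8$)
$y{\left(S,m \right)} = - \frac{14911 m}{9} + \frac{14911 S}{9}$ ($y{\left(S,m \right)} = \left(S - m\right) \frac{14911}{9} = - \frac{14911 m}{9} + \frac{14911 S}{9}$)
$- y{\left(294,-477 \right)} = - (\left(- \frac{14911}{9}\right) \left(-477\right) + \frac{14911}{9} \cdot 294) = - (790283 + \frac{1461278}{3}) = \left(-1\right) \frac{3832127}{3} = - \frac{3832127}{3}$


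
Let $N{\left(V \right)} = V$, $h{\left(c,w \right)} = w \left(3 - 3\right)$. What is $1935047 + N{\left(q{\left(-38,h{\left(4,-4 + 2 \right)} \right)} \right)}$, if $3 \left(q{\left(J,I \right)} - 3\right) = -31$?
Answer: $\frac{5805119}{3} \approx 1.935 \cdot 10^{6}$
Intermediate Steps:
$h{\left(c,w \right)} = 0$ ($h{\left(c,w \right)} = w 0 = 0$)
$q{\left(J,I \right)} = - \frac{22}{3}$ ($q{\left(J,I \right)} = 3 + \frac{1}{3} \left(-31\right) = 3 - \frac{31}{3} = - \frac{22}{3}$)
$1935047 + N{\left(q{\left(-38,h{\left(4,-4 + 2 \right)} \right)} \right)} = 1935047 - \frac{22}{3} = \frac{5805119}{3}$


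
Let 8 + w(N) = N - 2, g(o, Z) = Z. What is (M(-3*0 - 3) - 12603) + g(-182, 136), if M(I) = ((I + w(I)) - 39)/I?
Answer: -37346/3 ≈ -12449.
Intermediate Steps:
w(N) = -10 + N (w(N) = -8 + (N - 2) = -8 + (-2 + N) = -10 + N)
M(I) = (-49 + 2*I)/I (M(I) = ((I + (-10 + I)) - 39)/I = ((-10 + 2*I) - 39)/I = (-49 + 2*I)/I)
(M(-3*0 - 3) - 12603) + g(-182, 136) = ((2 - 49/(-3*0 - 3)) - 12603) + 136 = ((2 - 49/(0 - 3)) - 12603) + 136 = ((2 - 49/(-3)) - 12603) + 136 = ((2 - 49*(-1/3)) - 12603) + 136 = ((2 + 49/3) - 12603) + 136 = (55/3 - 12603) + 136 = -37754/3 + 136 = -37346/3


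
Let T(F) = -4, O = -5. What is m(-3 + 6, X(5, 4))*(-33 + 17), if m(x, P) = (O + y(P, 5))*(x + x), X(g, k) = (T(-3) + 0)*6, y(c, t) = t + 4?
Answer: -384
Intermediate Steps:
y(c, t) = 4 + t
X(g, k) = -24 (X(g, k) = (-4 + 0)*6 = -4*6 = -24)
m(x, P) = 8*x (m(x, P) = (-5 + (4 + 5))*(x + x) = (-5 + 9)*(2*x) = 4*(2*x) = 8*x)
m(-3 + 6, X(5, 4))*(-33 + 17) = (8*(-3 + 6))*(-33 + 17) = (8*3)*(-16) = 24*(-16) = -384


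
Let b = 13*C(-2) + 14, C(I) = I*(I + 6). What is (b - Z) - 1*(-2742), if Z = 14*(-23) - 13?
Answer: 2987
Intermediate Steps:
C(I) = I*(6 + I)
Z = -335 (Z = -322 - 13 = -335)
b = -90 (b = 13*(-2*(6 - 2)) + 14 = 13*(-2*4) + 14 = 13*(-8) + 14 = -104 + 14 = -90)
(b - Z) - 1*(-2742) = (-90 - 1*(-335)) - 1*(-2742) = (-90 + 335) + 2742 = 245 + 2742 = 2987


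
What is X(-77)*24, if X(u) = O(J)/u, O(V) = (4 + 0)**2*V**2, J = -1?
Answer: -384/77 ≈ -4.9870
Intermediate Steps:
O(V) = 16*V**2 (O(V) = 4**2*V**2 = 16*V**2)
X(u) = 16/u (X(u) = (16*(-1)**2)/u = (16*1)/u = 16/u)
X(-77)*24 = (16/(-77))*24 = (16*(-1/77))*24 = -16/77*24 = -384/77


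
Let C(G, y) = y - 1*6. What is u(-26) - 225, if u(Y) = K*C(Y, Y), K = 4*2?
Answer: -481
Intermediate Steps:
K = 8
C(G, y) = -6 + y (C(G, y) = y - 6 = -6 + y)
u(Y) = -48 + 8*Y (u(Y) = 8*(-6 + Y) = -48 + 8*Y)
u(-26) - 225 = (-48 + 8*(-26)) - 225 = (-48 - 208) - 225 = -256 - 225 = -481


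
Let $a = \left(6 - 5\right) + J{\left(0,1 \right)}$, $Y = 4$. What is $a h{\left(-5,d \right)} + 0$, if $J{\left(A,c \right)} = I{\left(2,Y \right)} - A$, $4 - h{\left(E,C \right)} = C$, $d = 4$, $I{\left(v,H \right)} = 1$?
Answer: $0$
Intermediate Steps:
$h{\left(E,C \right)} = 4 - C$
$J{\left(A,c \right)} = 1 - A$
$a = 2$ ($a = \left(6 - 5\right) + \left(1 - 0\right) = 1 + \left(1 + 0\right) = 1 + 1 = 2$)
$a h{\left(-5,d \right)} + 0 = 2 \left(4 - 4\right) + 0 = 2 \cdot 0 + 0 = 0 + 0 = 0$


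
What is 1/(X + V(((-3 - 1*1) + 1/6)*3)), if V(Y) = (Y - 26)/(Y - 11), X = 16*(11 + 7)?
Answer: 3/869 ≈ 0.0034522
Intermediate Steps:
X = 288 (X = 16*18 = 288)
V(Y) = (-26 + Y)/(-11 + Y)
1/(X + V(((-3 - 1*1) + 1/6)*3)) = 1/(288 + (-26 + ((-3 - 1*1) + 1/6)*3)/(-11 + ((-3 - 1*1) + 1/6)*3)) = 1/(288 + (-26 + ((-3 - 1) + 1/6)*3)/(-11 + ((-3 - 1) + 1/6)*3)) = 1/(288 + (-26 + (-4 + 1/6)*3)/(-11 + (-4 + 1/6)*3)) = 1/(288 + (-26 - 23/6*3)/(-11 - 23/6*3)) = 1/(288 + (-26 - 23/2)/(-11 - 23/2)) = 1/(288 - 75/2/(-45/2)) = 1/(288 - 2/45*(-75/2)) = 1/(288 + 5/3) = 1/(869/3) = 3/869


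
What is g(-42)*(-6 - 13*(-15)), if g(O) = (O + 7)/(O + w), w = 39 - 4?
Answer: 945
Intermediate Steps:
w = 35
g(O) = (7 + O)/(35 + O) (g(O) = (O + 7)/(O + 35) = (7 + O)/(35 + O))
g(-42)*(-6 - 13*(-15)) = ((7 - 42)/(35 - 42))*(-6 - 13*(-15)) = (-35/(-7))*(-6 + 195) = -⅐*(-35)*189 = 5*189 = 945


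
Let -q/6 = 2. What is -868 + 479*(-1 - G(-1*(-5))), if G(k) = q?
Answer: 4401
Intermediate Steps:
q = -12 (q = -6*2 = -12)
G(k) = -12
-868 + 479*(-1 - G(-1*(-5))) = -868 + 479*(-1 - 1*(-12)) = -868 + 479*(-1 + 12) = -868 + 479*11 = -868 + 5269 = 4401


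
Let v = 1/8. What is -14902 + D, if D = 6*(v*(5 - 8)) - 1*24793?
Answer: -158789/4 ≈ -39697.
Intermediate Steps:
v = ⅛ ≈ 0.12500
D = -99181/4 (D = 6*((5 - 8)/8) - 1*24793 = 6*((⅛)*(-3)) - 24793 = 6*(-3/8) - 24793 = -9/4 - 24793 = -99181/4 ≈ -24795.)
-14902 + D = -14902 - 99181/4 = -158789/4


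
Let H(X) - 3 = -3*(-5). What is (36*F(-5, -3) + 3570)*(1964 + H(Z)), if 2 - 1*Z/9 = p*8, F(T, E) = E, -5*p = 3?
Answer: 6861684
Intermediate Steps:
p = -⅗ (p = -⅕*3 = -⅗ ≈ -0.60000)
Z = 306/5 (Z = 18 - (-27)*8/5 = 18 - 9*(-24/5) = 18 + 216/5 = 306/5 ≈ 61.200)
H(X) = 18 (H(X) = 3 - 3*(-5) = 3 + 15 = 18)
(36*F(-5, -3) + 3570)*(1964 + H(Z)) = (36*(-3) + 3570)*(1964 + 18) = (-108 + 3570)*1982 = 3462*1982 = 6861684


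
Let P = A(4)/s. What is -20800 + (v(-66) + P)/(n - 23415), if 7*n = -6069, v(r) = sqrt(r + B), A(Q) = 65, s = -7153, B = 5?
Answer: -3612734236735/173689146 - I*sqrt(61)/24282 ≈ -20800.0 - 0.00032165*I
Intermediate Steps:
P = -65/7153 (P = 65/(-7153) = 65*(-1/7153) = -65/7153 ≈ -0.0090871)
v(r) = sqrt(5 + r) (v(r) = sqrt(r + 5) = sqrt(5 + r))
n = -867 (n = (1/7)*(-6069) = -867)
-20800 + (v(-66) + P)/(n - 23415) = -20800 + (sqrt(5 - 66) - 65/7153)/(-867 - 23415) = -20800 + (sqrt(-61) - 65/7153)/(-24282) = -20800 + (I*sqrt(61) - 65/7153)*(-1/24282) = -20800 + (-65/7153 + I*sqrt(61))*(-1/24282) = -20800 + (65/173689146 - I*sqrt(61)/24282) = -3612734236735/173689146 - I*sqrt(61)/24282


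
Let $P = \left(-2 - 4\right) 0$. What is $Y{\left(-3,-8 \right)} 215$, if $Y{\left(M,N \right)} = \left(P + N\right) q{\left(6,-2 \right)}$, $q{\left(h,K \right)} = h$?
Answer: $-10320$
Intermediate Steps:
$P = 0$ ($P = \left(-6\right) 0 = 0$)
$Y{\left(M,N \right)} = 6 N$ ($Y{\left(M,N \right)} = \left(0 + N\right) 6 = N 6 = 6 N$)
$Y{\left(-3,-8 \right)} 215 = 6 \left(-8\right) 215 = \left(-48\right) 215 = -10320$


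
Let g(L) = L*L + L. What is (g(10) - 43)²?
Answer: 4489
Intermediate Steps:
g(L) = L + L² (g(L) = L² + L = L + L²)
(g(10) - 43)² = (10*(1 + 10) - 43)² = (10*11 - 43)² = (110 - 43)² = 67² = 4489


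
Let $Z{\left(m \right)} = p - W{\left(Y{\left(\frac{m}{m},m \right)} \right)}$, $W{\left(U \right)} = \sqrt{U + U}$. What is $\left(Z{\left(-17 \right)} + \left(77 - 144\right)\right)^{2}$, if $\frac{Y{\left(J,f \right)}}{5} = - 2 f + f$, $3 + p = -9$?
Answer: $\left(79 + \sqrt{170}\right)^{2} \approx 8471.1$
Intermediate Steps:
$p = -12$ ($p = -3 - 9 = -12$)
$Y{\left(J,f \right)} = - 5 f$ ($Y{\left(J,f \right)} = 5 \left(- 2 f + f\right) = 5 \left(- f\right) = - 5 f$)
$W{\left(U \right)} = \sqrt{2} \sqrt{U}$ ($W{\left(U \right)} = \sqrt{2 U} = \sqrt{2} \sqrt{U}$)
$Z{\left(m \right)} = -12 - \sqrt{10} \sqrt{- m}$ ($Z{\left(m \right)} = -12 - \sqrt{2} \sqrt{- 5 m} = -12 - \sqrt{2} \sqrt{5} \sqrt{- m} = -12 - \sqrt{10} \sqrt{- m}$)
$\left(Z{\left(-17 \right)} + \left(77 - 144\right)\right)^{2} = \left(\left(-12 - \sqrt{10} \sqrt{\left(-1\right) \left(-17\right)}\right) + \left(77 - 144\right)\right)^{2} = \left(\left(-12 - \sqrt{10} \sqrt{17}\right) + \left(77 - 144\right)\right)^{2} = \left(\left(-12 - \sqrt{170}\right) - 67\right)^{2} = \left(-79 - \sqrt{170}\right)^{2}$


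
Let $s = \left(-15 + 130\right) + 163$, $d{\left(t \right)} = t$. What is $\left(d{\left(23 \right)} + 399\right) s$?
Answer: $117316$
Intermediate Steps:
$s = 278$ ($s = 115 + 163 = 278$)
$\left(d{\left(23 \right)} + 399\right) s = \left(23 + 399\right) 278 = 422 \cdot 278 = 117316$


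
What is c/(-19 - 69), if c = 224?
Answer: -28/11 ≈ -2.5455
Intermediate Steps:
c/(-19 - 69) = 224/(-19 - 69) = 224/(-88) = 224*(-1/88) = -28/11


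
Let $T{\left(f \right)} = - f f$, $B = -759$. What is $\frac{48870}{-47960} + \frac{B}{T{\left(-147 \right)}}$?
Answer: $- \frac{33987673}{34545588} \approx -0.98385$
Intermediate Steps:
$T{\left(f \right)} = - f^{2}$
$\frac{48870}{-47960} + \frac{B}{T{\left(-147 \right)}} = \frac{48870}{-47960} - \frac{759}{\left(-1\right) \left(-147\right)^{2}} = 48870 \left(- \frac{1}{47960}\right) - \frac{759}{\left(-1\right) 21609} = - \frac{4887}{4796} - \frac{759}{-21609} = - \frac{4887}{4796} - - \frac{253}{7203} = - \frac{4887}{4796} + \frac{253}{7203} = - \frac{33987673}{34545588}$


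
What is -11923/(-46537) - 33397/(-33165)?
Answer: 1949622484/1543399605 ≈ 1.2632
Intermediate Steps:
-11923/(-46537) - 33397/(-33165) = -11923*(-1/46537) - 33397*(-1/33165) = 11923/46537 + 33397/33165 = 1949622484/1543399605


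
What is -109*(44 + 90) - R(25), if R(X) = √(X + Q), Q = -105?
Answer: -14606 - 4*I*√5 ≈ -14606.0 - 8.9443*I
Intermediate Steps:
R(X) = √(-105 + X) (R(X) = √(X - 105) = √(-105 + X))
-109*(44 + 90) - R(25) = -109*(44 + 90) - √(-105 + 25) = -109*134 - √(-80) = -14606 - 4*I*√5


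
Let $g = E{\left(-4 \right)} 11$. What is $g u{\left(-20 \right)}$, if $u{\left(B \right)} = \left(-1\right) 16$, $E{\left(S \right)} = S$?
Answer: $704$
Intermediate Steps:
$u{\left(B \right)} = -16$
$g = -44$ ($g = \left(-4\right) 11 = -44$)
$g u{\left(-20 \right)} = \left(-44\right) \left(-16\right) = 704$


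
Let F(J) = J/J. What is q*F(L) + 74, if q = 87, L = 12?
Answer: 161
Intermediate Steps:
F(J) = 1
q*F(L) + 74 = 87*1 + 74 = 87 + 74 = 161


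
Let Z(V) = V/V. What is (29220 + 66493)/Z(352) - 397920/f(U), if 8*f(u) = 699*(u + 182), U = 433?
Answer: 2742826643/28659 ≈ 95706.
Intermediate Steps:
f(u) = 63609/4 + 699*u/8 (f(u) = (699*(u + 182))/8 = (699*(182 + u))/8 = (127218 + 699*u)/8 = 63609/4 + 699*u/8)
Z(V) = 1
(29220 + 66493)/Z(352) - 397920/f(U) = (29220 + 66493)/1 - 397920/(63609/4 + (699/8)*433) = 95713*1 - 397920/(63609/4 + 302667/8) = 95713 - 397920/429885/8 = 95713 - 397920*8/429885 = 95713 - 212224/28659 = 2742826643/28659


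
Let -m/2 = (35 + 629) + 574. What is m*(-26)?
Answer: 64376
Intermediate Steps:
m = -2476 (m = -2*((35 + 629) + 574) = -2*(664 + 574) = -2*1238 = -2476)
m*(-26) = -2476*(-26) = 64376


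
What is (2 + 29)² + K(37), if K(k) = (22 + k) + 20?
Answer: 1040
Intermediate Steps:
K(k) = 42 + k
(2 + 29)² + K(37) = (2 + 29)² + (42 + 37) = 31² + 79 = 961 + 79 = 1040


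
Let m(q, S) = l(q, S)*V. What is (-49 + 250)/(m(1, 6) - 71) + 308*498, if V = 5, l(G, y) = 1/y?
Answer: 64573458/421 ≈ 1.5338e+5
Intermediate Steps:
m(q, S) = 5/S
(-49 + 250)/(m(1, 6) - 71) + 308*498 = (-49 + 250)/(5/6 - 71) + 308*498 = 201/(5*(⅙) - 71) + 153384 = 201/(⅚ - 71) + 153384 = 201/(-421/6) + 153384 = 201*(-6/421) + 153384 = -1206/421 + 153384 = 64573458/421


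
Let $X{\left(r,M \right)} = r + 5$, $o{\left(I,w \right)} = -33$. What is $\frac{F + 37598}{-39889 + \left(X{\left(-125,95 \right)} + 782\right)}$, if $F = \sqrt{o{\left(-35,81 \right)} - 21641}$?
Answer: $- \frac{37598}{39227} - \frac{i \sqrt{21674}}{39227} \approx -0.95847 - 0.0037531 i$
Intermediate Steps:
$X{\left(r,M \right)} = 5 + r$
$F = i \sqrt{21674}$ ($F = \sqrt{-33 - 21641} = \sqrt{-21674} = i \sqrt{21674} \approx 147.22 i$)
$\frac{F + 37598}{-39889 + \left(X{\left(-125,95 \right)} + 782\right)} = \frac{i \sqrt{21674} + 37598}{-39889 + \left(\left(5 - 125\right) + 782\right)} = \frac{37598 + i \sqrt{21674}}{-39889 + \left(-120 + 782\right)} = \frac{37598 + i \sqrt{21674}}{-39889 + 662} = \frac{37598 + i \sqrt{21674}}{-39227} = \left(37598 + i \sqrt{21674}\right) \left(- \frac{1}{39227}\right) = - \frac{37598}{39227} - \frac{i \sqrt{21674}}{39227}$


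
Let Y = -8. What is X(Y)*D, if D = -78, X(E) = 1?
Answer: -78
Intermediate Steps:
X(Y)*D = 1*(-78) = -78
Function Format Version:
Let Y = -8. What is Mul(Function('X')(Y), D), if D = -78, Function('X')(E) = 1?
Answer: -78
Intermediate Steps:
Mul(Function('X')(Y), D) = Mul(1, -78) = -78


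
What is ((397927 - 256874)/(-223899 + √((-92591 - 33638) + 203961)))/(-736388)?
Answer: 31581625647/36915634474757972 + 141053*√19433/18457817237378986 ≈ 8.5657e-7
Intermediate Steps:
((397927 - 256874)/(-223899 + √((-92591 - 33638) + 203961)))/(-736388) = (141053/(-223899 + √(-126229 + 203961)))*(-1/736388) = (141053/(-223899 + √77732))*(-1/736388) = (141053/(-223899 + 2*√19433))*(-1/736388) = -141053/(736388*(-223899 + 2*√19433))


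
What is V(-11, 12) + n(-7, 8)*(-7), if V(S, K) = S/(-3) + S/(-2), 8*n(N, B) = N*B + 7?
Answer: 1249/24 ≈ 52.042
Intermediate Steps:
n(N, B) = 7/8 + B*N/8 (n(N, B) = (N*B + 7)/8 = (B*N + 7)/8 = (7 + B*N)/8 = 7/8 + B*N/8)
V(S, K) = -5*S/6 (V(S, K) = S*(-1/3) + S*(-1/2) = -S/3 - S/2 = -5*S/6)
V(-11, 12) + n(-7, 8)*(-7) = -5/6*(-11) + (7/8 + (1/8)*8*(-7))*(-7) = 55/6 + (7/8 - 7)*(-7) = 55/6 - 49/8*(-7) = 55/6 + 343/8 = 1249/24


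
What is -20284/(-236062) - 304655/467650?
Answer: -6243165601/11039439430 ≈ -0.56553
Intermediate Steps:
-20284/(-236062) - 304655/467650 = -20284*(-1/236062) - 304655*1/467650 = 10142/118031 - 60931/93530 = -6243165601/11039439430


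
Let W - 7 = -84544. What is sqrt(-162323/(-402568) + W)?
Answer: I*sqrt(3425021239120906)/201284 ≈ 290.75*I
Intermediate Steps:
W = -84537 (W = 7 - 84544 = -84537)
sqrt(-162323/(-402568) + W) = sqrt(-162323/(-402568) - 84537) = sqrt(-162323*(-1/402568) - 84537) = sqrt(162323/402568 - 84537) = sqrt(-34031728693/402568) = I*sqrt(3425021239120906)/201284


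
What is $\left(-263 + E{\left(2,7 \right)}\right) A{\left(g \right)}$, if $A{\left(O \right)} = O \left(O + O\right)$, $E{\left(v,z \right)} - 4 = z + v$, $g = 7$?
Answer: $-24500$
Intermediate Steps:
$E{\left(v,z \right)} = 4 + v + z$ ($E{\left(v,z \right)} = 4 + \left(z + v\right) = 4 + \left(v + z\right) = 4 + v + z$)
$A{\left(O \right)} = 2 O^{2}$ ($A{\left(O \right)} = O 2 O = 2 O^{2}$)
$\left(-263 + E{\left(2,7 \right)}\right) A{\left(g \right)} = \left(-263 + \left(4 + 2 + 7\right)\right) 2 \cdot 7^{2} = \left(-263 + 13\right) 2 \cdot 49 = \left(-250\right) 98 = -24500$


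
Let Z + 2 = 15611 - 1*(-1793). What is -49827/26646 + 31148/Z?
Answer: -6186641/77282282 ≈ -0.080052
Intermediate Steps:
Z = 17402 (Z = -2 + (15611 - 1*(-1793)) = -2 + (15611 + 1793) = -2 + 17404 = 17402)
-49827/26646 + 31148/Z = -49827/26646 + 31148/17402 = -49827*1/26646 + 31148*(1/17402) = -16609/8882 + 15574/8701 = -6186641/77282282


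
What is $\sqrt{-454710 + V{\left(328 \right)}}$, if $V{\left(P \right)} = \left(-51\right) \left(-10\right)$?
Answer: $10 i \sqrt{4542} \approx 673.94 i$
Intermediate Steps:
$V{\left(P \right)} = 510$
$\sqrt{-454710 + V{\left(328 \right)}} = \sqrt{-454710 + 510} = \sqrt{-454200} = 10 i \sqrt{4542}$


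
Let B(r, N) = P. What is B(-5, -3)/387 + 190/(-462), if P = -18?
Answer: -4547/9933 ≈ -0.45777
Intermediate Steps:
B(r, N) = -18
B(-5, -3)/387 + 190/(-462) = -18/387 + 190/(-462) = -18*1/387 + 190*(-1/462) = -2/43 - 95/231 = -4547/9933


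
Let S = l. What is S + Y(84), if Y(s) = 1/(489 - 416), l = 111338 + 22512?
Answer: 9771051/73 ≈ 1.3385e+5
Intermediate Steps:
l = 133850
S = 133850
Y(s) = 1/73
S + Y(84) = 133850 + 1/73 = 9771051/73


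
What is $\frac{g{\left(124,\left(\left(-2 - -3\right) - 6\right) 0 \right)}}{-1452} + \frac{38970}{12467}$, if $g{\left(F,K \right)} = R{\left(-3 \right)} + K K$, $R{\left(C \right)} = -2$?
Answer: $\frac{28304687}{9051042} \approx 3.1272$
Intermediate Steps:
$g{\left(F,K \right)} = -2 + K^{2}$ ($g{\left(F,K \right)} = -2 + K K = -2 + K^{2}$)
$\frac{g{\left(124,\left(\left(-2 - -3\right) - 6\right) 0 \right)}}{-1452} + \frac{38970}{12467} = \frac{-2 + \left(\left(\left(-2 - -3\right) - 6\right) 0\right)^{2}}{-1452} + \frac{38970}{12467} = \left(-2 + \left(\left(\left(-2 + 3\right) - 6\right) 0\right)^{2}\right) \left(- \frac{1}{1452}\right) + 38970 \cdot \frac{1}{12467} = \left(-2 + \left(\left(1 - 6\right) 0\right)^{2}\right) \left(- \frac{1}{1452}\right) + \frac{38970}{12467} = \left(-2 + \left(\left(-5\right) 0\right)^{2}\right) \left(- \frac{1}{1452}\right) + \frac{38970}{12467} = \left(-2 + 0^{2}\right) \left(- \frac{1}{1452}\right) + \frac{38970}{12467} = \left(-2 + 0\right) \left(- \frac{1}{1452}\right) + \frac{38970}{12467} = \left(-2\right) \left(- \frac{1}{1452}\right) + \frac{38970}{12467} = \frac{1}{726} + \frac{38970}{12467} = \frac{28304687}{9051042}$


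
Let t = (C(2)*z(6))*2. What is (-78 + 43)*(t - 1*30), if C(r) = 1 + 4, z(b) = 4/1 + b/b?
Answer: -700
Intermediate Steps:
z(b) = 5 (z(b) = 4*1 + 1 = 4 + 1 = 5)
C(r) = 5
t = 50 (t = (5*5)*2 = 25*2 = 50)
(-78 + 43)*(t - 1*30) = (-78 + 43)*(50 - 1*30) = -35*(50 - 30) = -35*20 = -700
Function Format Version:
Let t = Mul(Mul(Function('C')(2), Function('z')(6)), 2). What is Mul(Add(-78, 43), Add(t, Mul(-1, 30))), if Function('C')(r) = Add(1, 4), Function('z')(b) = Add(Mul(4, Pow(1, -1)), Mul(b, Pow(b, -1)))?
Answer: -700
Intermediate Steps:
Function('z')(b) = 5 (Function('z')(b) = Add(Mul(4, 1), 1) = Add(4, 1) = 5)
Function('C')(r) = 5
t = 50 (t = Mul(Mul(5, 5), 2) = Mul(25, 2) = 50)
Mul(Add(-78, 43), Add(t, Mul(-1, 30))) = Mul(Add(-78, 43), Add(50, Mul(-1, 30))) = Mul(-35, Add(50, -30)) = Mul(-35, 20) = -700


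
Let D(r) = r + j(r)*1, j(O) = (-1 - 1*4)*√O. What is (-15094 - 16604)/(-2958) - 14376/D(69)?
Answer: -1713729/5423 - 5990*√69/253 ≈ -512.68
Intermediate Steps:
j(O) = -5*√O (j(O) = (-1 - 4)*√O = -5*√O)
D(r) = r - 5*√r (D(r) = r - 5*√r*1 = r - 5*√r)
(-15094 - 16604)/(-2958) - 14376/D(69) = (-15094 - 16604)/(-2958) - 14376/(69 - 5*√69) = -31698*(-1/2958) - 14376/(69 - 5*√69) = 5283/493 - 14376/(69 - 5*√69)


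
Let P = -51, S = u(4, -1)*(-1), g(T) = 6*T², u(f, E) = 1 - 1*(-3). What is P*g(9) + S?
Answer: -24790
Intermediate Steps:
u(f, E) = 4 (u(f, E) = 1 + 3 = 4)
S = -4 (S = 4*(-1) = -4)
P*g(9) + S = -306*9² - 4 = -306*81 - 4 = -51*486 - 4 = -24786 - 4 = -24790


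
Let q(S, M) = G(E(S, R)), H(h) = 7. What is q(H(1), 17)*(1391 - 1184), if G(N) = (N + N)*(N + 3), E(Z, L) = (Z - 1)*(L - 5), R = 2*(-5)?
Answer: 3241620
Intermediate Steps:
R = -10
E(Z, L) = (-1 + Z)*(-5 + L)
G(N) = 2*N*(3 + N) (G(N) = (2*N)*(3 + N) = 2*N*(3 + N))
q(S, M) = 2*(15 - 15*S)*(18 - 15*S) (q(S, M) = 2*(5 - 1*(-10) - 5*S - 10*S)*(3 + (5 - 1*(-10) - 5*S - 10*S)) = 2*(5 + 10 - 5*S - 10*S)*(3 + (5 + 10 - 5*S - 10*S)) = 2*(15 - 15*S)*(3 + (15 - 15*S)) = 2*(15 - 15*S)*(18 - 15*S))
q(H(1), 17)*(1391 - 1184) = (90*(-1 + 7)*(-6 + 5*7))*(1391 - 1184) = (90*6*(-6 + 35))*207 = (90*6*29)*207 = 15660*207 = 3241620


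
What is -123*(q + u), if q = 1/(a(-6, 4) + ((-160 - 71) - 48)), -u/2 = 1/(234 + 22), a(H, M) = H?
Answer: 16933/12160 ≈ 1.3925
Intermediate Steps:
u = -1/128 (u = -2/(234 + 22) = -2/256 = -2*1/256 = -1/128 ≈ -0.0078125)
q = -1/285 (q = 1/(-6 + ((-160 - 71) - 48)) = 1/(-6 + (-231 - 48)) = 1/(-6 - 279) = 1/(-285) = -1/285 ≈ -0.0035088)
-123*(q + u) = -123*(-1/285 - 1/128) = -123*(-413/36480) = 16933/12160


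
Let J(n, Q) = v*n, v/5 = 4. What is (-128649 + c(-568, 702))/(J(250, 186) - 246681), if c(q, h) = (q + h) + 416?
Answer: 128099/241681 ≈ 0.53003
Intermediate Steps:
v = 20 (v = 5*4 = 20)
J(n, Q) = 20*n
c(q, h) = 416 + h + q (c(q, h) = (h + q) + 416 = 416 + h + q)
(-128649 + c(-568, 702))/(J(250, 186) - 246681) = (-128649 + (416 + 702 - 568))/(20*250 - 246681) = (-128649 + 550)/(5000 - 246681) = -128099/(-241681) = -128099*(-1/241681) = 128099/241681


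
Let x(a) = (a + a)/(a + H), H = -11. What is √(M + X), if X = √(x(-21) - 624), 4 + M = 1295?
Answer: √(5164 + 9*I*√123)/2 ≈ 35.932 + 0.34723*I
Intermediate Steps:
x(a) = 2*a/(-11 + a) (x(a) = (a + a)/(a - 11) = (2*a)/(-11 + a) = 2*a/(-11 + a))
M = 1291 (M = -4 + 1295 = 1291)
X = 9*I*√123/4 (X = √(2*(-21)/(-11 - 21) - 624) = √(2*(-21)/(-32) - 624) = √(2*(-21)*(-1/32) - 624) = √(21/16 - 624) = √(-9963/16) = 9*I*√123/4 ≈ 24.954*I)
√(M + X) = √(1291 + 9*I*√123/4)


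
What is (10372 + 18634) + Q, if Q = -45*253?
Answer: 17621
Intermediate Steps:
Q = -11385
(10372 + 18634) + Q = (10372 + 18634) - 11385 = 29006 - 11385 = 17621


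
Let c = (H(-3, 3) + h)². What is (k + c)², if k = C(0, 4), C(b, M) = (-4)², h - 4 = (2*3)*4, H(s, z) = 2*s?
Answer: 250000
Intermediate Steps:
h = 28 (h = 4 + (2*3)*4 = 4 + 6*4 = 4 + 24 = 28)
c = 484 (c = (2*(-3) + 28)² = (-6 + 28)² = 22² = 484)
C(b, M) = 16
k = 16
(k + c)² = (16 + 484)² = 500² = 250000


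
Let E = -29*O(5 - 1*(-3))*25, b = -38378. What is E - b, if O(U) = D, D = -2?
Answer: 39828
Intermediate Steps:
O(U) = -2
E = 1450 (E = -29*(-2)*25 = 58*25 = 1450)
E - b = 1450 - 1*(-38378) = 1450 + 38378 = 39828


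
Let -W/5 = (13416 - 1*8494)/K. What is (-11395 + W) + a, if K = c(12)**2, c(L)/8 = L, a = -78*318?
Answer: -166817297/4608 ≈ -36202.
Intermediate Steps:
a = -24804
c(L) = 8*L
K = 9216 (K = (8*12)**2 = 96**2 = 9216)
W = -12305/4608 (W = -5*(13416 - 1*8494)/9216 = -5*(13416 - 8494)/9216 = -24610/9216 = -5*2461/4608 = -12305/4608 ≈ -2.6704)
(-11395 + W) + a = (-11395 - 12305/4608) - 24804 = -52520465/4608 - 24804 = -166817297/4608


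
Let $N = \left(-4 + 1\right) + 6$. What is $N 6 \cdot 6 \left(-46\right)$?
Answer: $-4968$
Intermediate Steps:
$N = 3$ ($N = -3 + 6 = 3$)
$N 6 \cdot 6 \left(-46\right) = 3 \cdot 6 \cdot 6 \left(-46\right) = 18 \cdot 6 \left(-46\right) = 108 \left(-46\right) = -4968$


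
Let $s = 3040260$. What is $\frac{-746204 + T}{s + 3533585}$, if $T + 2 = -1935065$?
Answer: $- \frac{2681271}{6573845} \approx -0.40787$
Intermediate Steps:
$T = -1935067$ ($T = -2 - 1935065 = -1935067$)
$\frac{-746204 + T}{s + 3533585} = \frac{-746204 - 1935067}{3040260 + 3533585} = - \frac{2681271}{6573845}$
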